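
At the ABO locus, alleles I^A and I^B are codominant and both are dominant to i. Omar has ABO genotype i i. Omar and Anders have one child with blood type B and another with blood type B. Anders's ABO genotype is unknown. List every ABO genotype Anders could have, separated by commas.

For each candidate genotype of Anders, check whether crossing it with i i can produce every observed child phenotype.
  I^A I^A → possible child types {A} ✗
  I^A I^B → possible child types {A, B} ✓
  I^A i → possible child types {O, A} ✗
  I^B I^B → possible child types {B} ✓
  I^B i → possible child types {O, B} ✓
  i i → possible child types {O} ✗

I^A I^B, I^B I^B, I^B i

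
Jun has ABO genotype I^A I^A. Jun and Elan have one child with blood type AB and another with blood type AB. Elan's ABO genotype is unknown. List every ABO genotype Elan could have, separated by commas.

I^A I^B, I^B I^B, I^B i

For each candidate genotype of Elan, check whether crossing it with I^A I^A can produce every observed child phenotype.
  I^A I^A → possible child types {A} ✗
  I^A I^B → possible child types {A, AB} ✓
  I^A i → possible child types {A} ✗
  I^B I^B → possible child types {AB} ✓
  I^B i → possible child types {A, AB} ✓
  i i → possible child types {A} ✗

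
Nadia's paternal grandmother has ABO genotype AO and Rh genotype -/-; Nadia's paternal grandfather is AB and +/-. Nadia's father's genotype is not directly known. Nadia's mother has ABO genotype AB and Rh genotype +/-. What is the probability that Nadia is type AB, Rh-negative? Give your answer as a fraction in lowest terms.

9/64

Nadia's father's ABO genotype from AO × AB: 1/4 AA, 1/4 AB, 1/4 AO, 1/4 BO.
Crossing each possibility with the mother AB and summing P(type AB): 1/4·1/2 + 1/4·1/2 + 1/4·1/4 + 1/4·1/4 = 3/8.
Similarly for Rh via the father's Rh distribution: P(Rh-) = 3/8.
Independent loci: 3/8 × 3/8 = 9/64.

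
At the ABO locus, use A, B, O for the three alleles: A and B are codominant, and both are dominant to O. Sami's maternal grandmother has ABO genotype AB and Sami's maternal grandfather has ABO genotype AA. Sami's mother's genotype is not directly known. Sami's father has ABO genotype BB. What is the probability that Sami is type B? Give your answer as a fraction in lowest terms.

1/4

Sami's mother's ABO genotype from AB × AA: 1/2 AA, 1/2 AB.
Crossing each possibility with the father BB and summing P(type B): 1/2·0 + 1/2·1/2 = 1/4.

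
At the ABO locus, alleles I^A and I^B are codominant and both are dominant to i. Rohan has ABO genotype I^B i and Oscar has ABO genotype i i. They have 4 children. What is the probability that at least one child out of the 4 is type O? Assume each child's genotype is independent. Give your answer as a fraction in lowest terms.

ABO cross I^B i × i i → 1/2 O, 1/2 B.
So P(type O) = 1/2 per child.
P(none) = (1/2)^4 = 1/16; P(at least one) = 1 − 1/16 = 15/16.

15/16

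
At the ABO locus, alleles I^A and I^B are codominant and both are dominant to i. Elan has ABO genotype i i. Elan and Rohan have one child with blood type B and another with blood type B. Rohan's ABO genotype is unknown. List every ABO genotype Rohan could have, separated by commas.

I^A I^B, I^B I^B, I^B i

For each candidate genotype of Rohan, check whether crossing it with i i can produce every observed child phenotype.
  I^A I^A → possible child types {A} ✗
  I^A I^B → possible child types {A, B} ✓
  I^A i → possible child types {O, A} ✗
  I^B I^B → possible child types {B} ✓
  I^B i → possible child types {O, B} ✓
  i i → possible child types {O} ✗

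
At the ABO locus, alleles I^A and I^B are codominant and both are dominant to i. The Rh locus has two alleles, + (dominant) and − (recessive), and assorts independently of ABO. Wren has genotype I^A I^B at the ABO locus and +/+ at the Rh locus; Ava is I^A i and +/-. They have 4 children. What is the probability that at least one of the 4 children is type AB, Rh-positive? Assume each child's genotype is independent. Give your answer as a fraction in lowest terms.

ABO cross I^A I^B × I^A i → 1/2 A, 1/4 B, 1/4 AB.
Rh cross +/+ × +/- → 1 Rh+; so P(type AB, Rh-positive) = 1/4 × 1 = 1/4 per child.
P(none) = (3/4)^4 = 81/256; P(at least one) = 1 − 81/256 = 175/256.

175/256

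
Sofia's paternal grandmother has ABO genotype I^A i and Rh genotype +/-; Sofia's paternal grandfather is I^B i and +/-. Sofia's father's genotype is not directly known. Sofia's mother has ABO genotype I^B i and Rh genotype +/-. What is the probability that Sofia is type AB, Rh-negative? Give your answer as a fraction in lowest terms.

1/32

Sofia's father's ABO genotype from I^A i × I^B i: 1/4 I^A I^B, 1/4 I^A i, 1/4 I^B i, 1/4 i i.
Crossing each possibility with the mother I^B i and summing P(type AB): 1/4·1/4 + 1/4·1/4 + 1/4·0 + 1/4·0 = 1/8.
Similarly for Rh via the father's Rh distribution: P(Rh-) = 1/4.
Independent loci: 1/8 × 1/4 = 1/32.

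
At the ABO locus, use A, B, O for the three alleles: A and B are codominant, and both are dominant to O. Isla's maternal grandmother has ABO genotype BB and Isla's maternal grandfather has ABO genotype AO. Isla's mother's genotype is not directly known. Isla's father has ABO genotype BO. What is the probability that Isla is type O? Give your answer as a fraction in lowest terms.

Isla's mother's ABO genotype from BB × AO: 1/2 AB, 1/2 BO.
Crossing each possibility with the father BO and summing P(type O): 1/2·0 + 1/2·1/4 = 1/8.

1/8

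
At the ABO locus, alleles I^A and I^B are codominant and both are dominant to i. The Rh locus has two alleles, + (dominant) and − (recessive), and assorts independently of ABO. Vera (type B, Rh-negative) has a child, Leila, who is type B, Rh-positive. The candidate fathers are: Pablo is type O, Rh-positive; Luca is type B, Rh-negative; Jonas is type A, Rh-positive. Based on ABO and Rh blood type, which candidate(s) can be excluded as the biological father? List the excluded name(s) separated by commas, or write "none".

A candidate is excluded only if no genotype consistent with his phenotype could produce a type B, Rh-positive child with a type B, Rh-negative mother.
Luca (type B, Rh-): no genotype consistent with that phenotype can produce a type-B Rh+ child with a type-B mother.

Luca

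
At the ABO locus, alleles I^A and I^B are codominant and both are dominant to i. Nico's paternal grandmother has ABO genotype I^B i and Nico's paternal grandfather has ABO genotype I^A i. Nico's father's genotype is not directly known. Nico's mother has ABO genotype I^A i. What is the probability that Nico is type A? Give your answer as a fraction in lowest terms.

1/2

Nico's father's ABO genotype from I^B i × I^A i: 1/4 I^A I^B, 1/4 I^A i, 1/4 I^B i, 1/4 i i.
Crossing each possibility with the mother I^A i and summing P(type A): 1/4·1/2 + 1/4·3/4 + 1/4·1/4 + 1/4·1/2 = 1/2.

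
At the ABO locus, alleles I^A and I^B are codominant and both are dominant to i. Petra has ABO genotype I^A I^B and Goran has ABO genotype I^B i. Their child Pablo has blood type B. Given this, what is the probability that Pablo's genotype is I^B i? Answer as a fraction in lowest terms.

Cross I^A I^B × I^B i → 1/4 I^A I^B, 1/4 I^A i, 1/4 I^B I^B, 1/4 I^B i.
Type-B genotypes among offspring: I^B I^B (1/4), I^B i (1/4); total 1/2.
P(I^B i | type B) = (1/4) / (1/2) = 1/2.

1/2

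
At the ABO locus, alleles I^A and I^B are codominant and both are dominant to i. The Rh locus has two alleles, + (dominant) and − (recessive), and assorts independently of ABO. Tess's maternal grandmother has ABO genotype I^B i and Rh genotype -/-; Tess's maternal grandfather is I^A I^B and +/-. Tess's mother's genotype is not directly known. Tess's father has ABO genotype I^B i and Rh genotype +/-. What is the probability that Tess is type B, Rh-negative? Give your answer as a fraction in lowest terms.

15/64

Tess's mother's ABO genotype from I^B i × I^A I^B: 1/4 I^A I^B, 1/4 I^A i, 1/4 I^B I^B, 1/4 I^B i.
Crossing each possibility with the father I^B i and summing P(type B): 1/4·1/2 + 1/4·1/4 + 1/4·1 + 1/4·3/4 = 5/8.
Similarly for Rh via the mother's Rh distribution: P(Rh-) = 3/8.
Independent loci: 5/8 × 3/8 = 15/64.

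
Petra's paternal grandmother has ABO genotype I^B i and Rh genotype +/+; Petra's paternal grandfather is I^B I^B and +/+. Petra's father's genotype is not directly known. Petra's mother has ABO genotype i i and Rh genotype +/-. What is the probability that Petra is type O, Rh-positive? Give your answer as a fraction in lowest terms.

1/4

Petra's father's ABO genotype from I^B i × I^B I^B: 1/2 I^B I^B, 1/2 I^B i.
Crossing each possibility with the mother i i and summing P(type O): 1/2·0 + 1/2·1/2 = 1/4.
Similarly for Rh via the father's Rh distribution: P(Rh+) = 1.
Independent loci: 1/4 × 1 = 1/4.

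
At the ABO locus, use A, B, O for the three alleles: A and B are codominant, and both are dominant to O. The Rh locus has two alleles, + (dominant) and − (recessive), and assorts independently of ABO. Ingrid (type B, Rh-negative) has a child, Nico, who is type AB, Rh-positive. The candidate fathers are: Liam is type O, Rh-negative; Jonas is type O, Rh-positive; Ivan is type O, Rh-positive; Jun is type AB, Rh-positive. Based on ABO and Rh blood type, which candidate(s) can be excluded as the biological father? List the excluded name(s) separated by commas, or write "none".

A candidate is excluded only if no genotype consistent with his phenotype could produce a type AB, Rh-positive child with a type B, Rh-negative mother.
Liam (type O, Rh-): no genotype consistent with that phenotype can produce a type-AB Rh+ child with a type-B mother.
Jonas (type O, Rh+): no genotype consistent with that phenotype can produce a type-AB Rh+ child with a type-B mother.
Ivan (type O, Rh+): no genotype consistent with that phenotype can produce a type-AB Rh+ child with a type-B mother.

Liam, Jonas, Ivan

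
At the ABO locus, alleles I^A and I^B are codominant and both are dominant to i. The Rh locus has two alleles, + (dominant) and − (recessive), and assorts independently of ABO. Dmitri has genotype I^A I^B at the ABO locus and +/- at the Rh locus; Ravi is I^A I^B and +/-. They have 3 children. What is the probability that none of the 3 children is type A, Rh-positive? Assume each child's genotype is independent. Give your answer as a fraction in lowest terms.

ABO cross I^A I^B × I^A I^B → 1/4 A, 1/4 B, 1/2 AB.
Rh cross +/- × +/- → 3/4 Rh+, 1/4 Rh-; so P(type A, Rh-positive) = 1/4 × 3/4 = 3/16 per child.
P(not type A, Rh-positive) = 13/16 for one child; (13/16)^3 = 2197/4096.

2197/4096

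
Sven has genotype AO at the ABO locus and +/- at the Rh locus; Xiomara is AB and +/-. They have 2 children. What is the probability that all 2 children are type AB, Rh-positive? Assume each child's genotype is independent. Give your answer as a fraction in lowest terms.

9/256

ABO cross AO × AB → 1/2 A, 1/4 B, 1/4 AB.
Rh cross +/- × +/- → 3/4 Rh+, 1/4 Rh-; so P(type AB, Rh-positive) = 1/4 × 3/4 = 3/16 per child.
All 2 independent: (3/16)^2 = 9/256.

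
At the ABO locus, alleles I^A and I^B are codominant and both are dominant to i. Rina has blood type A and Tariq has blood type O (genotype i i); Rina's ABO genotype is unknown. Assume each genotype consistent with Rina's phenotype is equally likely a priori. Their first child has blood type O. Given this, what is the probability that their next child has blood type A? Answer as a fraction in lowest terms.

1/2

Possible genotypes: Rina ∈ {I^A I^A, I^A i}; Tariq ∈ {i i}.
Weight each parental genotype pair by prior × P(type-O child):
  I^A i × i i: posterior weight 1; P(next child type A) = 1/2.
Weighted sum = 1/2.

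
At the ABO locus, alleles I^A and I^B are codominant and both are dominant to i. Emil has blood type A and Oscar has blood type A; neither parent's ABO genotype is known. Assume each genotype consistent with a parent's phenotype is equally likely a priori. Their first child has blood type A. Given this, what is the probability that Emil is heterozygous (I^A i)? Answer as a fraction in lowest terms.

7/15

Possible genotypes: Emil ∈ {I^A I^A, I^A i}; Oscar ∈ {I^A I^A, I^A i}.
Weight each parental genotype pair by prior × P(type-A child):
  I^A I^A × I^A I^A: posterior weight 4/15.
  I^A I^A × I^A i: posterior weight 4/15.
  I^A i × I^A I^A: posterior weight 4/15.
  I^A i × I^A i: posterior weight 1/5.
Sum the posterior weight over pairs where Emil is I^A i: 7/15.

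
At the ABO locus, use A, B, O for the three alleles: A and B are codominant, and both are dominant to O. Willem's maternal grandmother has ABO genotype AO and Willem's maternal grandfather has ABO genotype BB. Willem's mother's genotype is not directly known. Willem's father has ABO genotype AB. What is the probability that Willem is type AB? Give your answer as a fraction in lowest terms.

Willem's mother's ABO genotype from AO × BB: 1/2 AB, 1/2 BO.
Crossing each possibility with the father AB and summing P(type AB): 1/2·1/2 + 1/2·1/4 = 3/8.

3/8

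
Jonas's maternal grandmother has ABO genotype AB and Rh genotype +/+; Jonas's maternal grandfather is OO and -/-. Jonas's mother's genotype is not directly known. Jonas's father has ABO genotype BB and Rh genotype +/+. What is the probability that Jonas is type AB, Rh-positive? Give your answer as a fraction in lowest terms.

Jonas's mother's ABO genotype from AB × OO: 1/2 AO, 1/2 BO.
Crossing each possibility with the father BB and summing P(type AB): 1/2·1/2 + 1/2·0 = 1/4.
Similarly for Rh via the mother's Rh distribution: P(Rh+) = 1.
Independent loci: 1/4 × 1 = 1/4.

1/4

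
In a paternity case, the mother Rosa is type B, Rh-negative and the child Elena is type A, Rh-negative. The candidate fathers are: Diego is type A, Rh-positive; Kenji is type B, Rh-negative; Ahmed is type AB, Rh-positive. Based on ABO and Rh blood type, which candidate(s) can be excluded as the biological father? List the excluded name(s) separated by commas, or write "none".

A candidate is excluded only if no genotype consistent with his phenotype could produce a type A, Rh-negative child with a type B, Rh-negative mother.
Kenji (type B, Rh-): no genotype consistent with that phenotype can produce a type-A Rh- child with a type-B mother.

Kenji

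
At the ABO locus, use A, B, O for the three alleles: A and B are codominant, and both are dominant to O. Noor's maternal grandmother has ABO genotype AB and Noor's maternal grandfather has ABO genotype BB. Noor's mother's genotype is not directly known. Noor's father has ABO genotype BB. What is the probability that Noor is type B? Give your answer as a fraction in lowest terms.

Noor's mother's ABO genotype from AB × BB: 1/2 AB, 1/2 BB.
Crossing each possibility with the father BB and summing P(type B): 1/2·1/2 + 1/2·1 = 3/4.

3/4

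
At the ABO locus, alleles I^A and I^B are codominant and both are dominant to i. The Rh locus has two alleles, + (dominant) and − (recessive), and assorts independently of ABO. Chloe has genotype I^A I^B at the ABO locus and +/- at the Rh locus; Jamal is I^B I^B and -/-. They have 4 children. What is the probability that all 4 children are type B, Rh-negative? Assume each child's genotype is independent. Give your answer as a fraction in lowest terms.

ABO cross I^A I^B × I^B I^B → 1/2 B, 1/2 AB.
Rh cross +/- × -/- → 1/2 Rh+, 1/2 Rh-; so P(type B, Rh-negative) = 1/2 × 1/2 = 1/4 per child.
All 4 independent: (1/4)^4 = 1/256.

1/256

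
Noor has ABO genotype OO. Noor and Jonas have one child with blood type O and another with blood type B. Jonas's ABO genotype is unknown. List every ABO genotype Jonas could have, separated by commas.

BO

For each candidate genotype of Jonas, check whether crossing it with OO can produce every observed child phenotype.
  AA → possible child types {A} ✗
  AB → possible child types {A, B} ✗
  AO → possible child types {O, A} ✗
  BB → possible child types {B} ✗
  BO → possible child types {O, B} ✓
  OO → possible child types {O} ✗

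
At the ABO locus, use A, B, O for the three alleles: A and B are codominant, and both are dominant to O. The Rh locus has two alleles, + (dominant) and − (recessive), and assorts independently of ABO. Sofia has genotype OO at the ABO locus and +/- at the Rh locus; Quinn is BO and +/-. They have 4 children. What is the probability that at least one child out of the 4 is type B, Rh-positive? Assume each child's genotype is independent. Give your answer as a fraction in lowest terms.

3471/4096

ABO cross OO × BO → 1/2 O, 1/2 B.
Rh cross +/- × +/- → 3/4 Rh+, 1/4 Rh-; so P(type B, Rh-positive) = 1/2 × 3/4 = 3/8 per child.
P(none) = (5/8)^4 = 625/4096; P(at least one) = 1 − 625/4096 = 3471/4096.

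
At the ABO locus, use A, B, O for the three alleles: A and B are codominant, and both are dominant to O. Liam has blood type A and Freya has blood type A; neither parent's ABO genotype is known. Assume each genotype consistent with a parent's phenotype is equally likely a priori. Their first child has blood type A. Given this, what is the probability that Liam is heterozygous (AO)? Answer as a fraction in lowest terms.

Possible genotypes: Liam ∈ {AA, AO}; Freya ∈ {AA, AO}.
Weight each parental genotype pair by prior × P(type-A child):
  AA × AA: posterior weight 4/15.
  AA × AO: posterior weight 4/15.
  AO × AA: posterior weight 4/15.
  AO × AO: posterior weight 1/5.
Sum the posterior weight over pairs where Liam is AO: 7/15.

7/15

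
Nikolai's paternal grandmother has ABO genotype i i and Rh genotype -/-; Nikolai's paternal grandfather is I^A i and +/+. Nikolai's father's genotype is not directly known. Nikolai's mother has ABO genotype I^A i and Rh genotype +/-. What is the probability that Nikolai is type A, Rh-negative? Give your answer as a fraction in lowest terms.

Nikolai's father's ABO genotype from i i × I^A i: 1/2 I^A i, 1/2 i i.
Crossing each possibility with the mother I^A i and summing P(type A): 1/2·3/4 + 1/2·1/2 = 5/8.
Similarly for Rh via the father's Rh distribution: P(Rh-) = 1/4.
Independent loci: 5/8 × 1/4 = 5/32.

5/32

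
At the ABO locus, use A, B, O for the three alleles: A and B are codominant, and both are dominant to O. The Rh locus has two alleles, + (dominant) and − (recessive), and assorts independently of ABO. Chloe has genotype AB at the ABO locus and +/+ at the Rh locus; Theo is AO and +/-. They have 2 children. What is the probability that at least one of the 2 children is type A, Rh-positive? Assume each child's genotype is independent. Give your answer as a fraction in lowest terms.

ABO cross AB × AO → 1/2 A, 1/4 B, 1/4 AB.
Rh cross +/+ × +/- → 1 Rh+; so P(type A, Rh-positive) = 1/2 × 1 = 1/2 per child.
P(none) = (1/2)^2 = 1/4; P(at least one) = 1 − 1/4 = 3/4.

3/4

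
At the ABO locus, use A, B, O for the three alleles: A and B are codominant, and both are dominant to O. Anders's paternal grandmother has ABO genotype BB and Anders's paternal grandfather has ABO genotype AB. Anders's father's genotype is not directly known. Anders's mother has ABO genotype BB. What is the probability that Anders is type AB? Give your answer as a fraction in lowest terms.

Anders's father's ABO genotype from BB × AB: 1/2 AB, 1/2 BB.
Crossing each possibility with the mother BB and summing P(type AB): 1/2·1/2 + 1/2·0 = 1/4.

1/4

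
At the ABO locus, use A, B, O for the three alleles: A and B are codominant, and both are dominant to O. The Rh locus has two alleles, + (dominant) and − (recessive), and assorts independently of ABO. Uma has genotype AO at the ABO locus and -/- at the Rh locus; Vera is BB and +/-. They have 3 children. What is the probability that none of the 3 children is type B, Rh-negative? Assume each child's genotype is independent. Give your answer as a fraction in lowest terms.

ABO cross AO × BB → 1/2 B, 1/2 AB.
Rh cross -/- × +/- → 1/2 Rh+, 1/2 Rh-; so P(type B, Rh-negative) = 1/2 × 1/2 = 1/4 per child.
P(not type B, Rh-negative) = 3/4 for one child; (3/4)^3 = 27/64.

27/64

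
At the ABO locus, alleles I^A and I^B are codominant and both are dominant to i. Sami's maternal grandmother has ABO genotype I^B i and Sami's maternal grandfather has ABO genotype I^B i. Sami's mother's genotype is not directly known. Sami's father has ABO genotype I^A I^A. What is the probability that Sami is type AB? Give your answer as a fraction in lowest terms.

1/2

Sami's mother's ABO genotype from I^B i × I^B i: 1/4 I^B I^B, 1/2 I^B i, 1/4 i i.
Crossing each possibility with the father I^A I^A and summing P(type AB): 1/4·1 + 1/2·1/2 + 1/4·0 = 1/2.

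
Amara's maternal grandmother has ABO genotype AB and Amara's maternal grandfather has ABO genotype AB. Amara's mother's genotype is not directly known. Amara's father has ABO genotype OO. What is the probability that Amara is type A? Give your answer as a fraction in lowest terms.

1/2

Amara's mother's ABO genotype from AB × AB: 1/4 AA, 1/2 AB, 1/4 BB.
Crossing each possibility with the father OO and summing P(type A): 1/4·1 + 1/2·1/2 + 1/4·0 = 1/2.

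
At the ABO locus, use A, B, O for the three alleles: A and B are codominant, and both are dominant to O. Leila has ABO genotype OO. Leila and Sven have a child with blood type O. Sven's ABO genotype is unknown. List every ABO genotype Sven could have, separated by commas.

For each candidate genotype of Sven, check whether crossing it with OO can produce every observed child phenotype.
  AA → possible child types {A} ✗
  AB → possible child types {A, B} ✗
  AO → possible child types {O, A} ✓
  BB → possible child types {B} ✗
  BO → possible child types {O, B} ✓
  OO → possible child types {O} ✓

AO, BO, OO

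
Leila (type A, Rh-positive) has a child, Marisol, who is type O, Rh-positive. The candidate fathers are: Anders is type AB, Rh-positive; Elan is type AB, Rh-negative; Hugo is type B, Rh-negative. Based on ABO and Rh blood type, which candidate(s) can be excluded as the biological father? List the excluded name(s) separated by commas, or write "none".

Anders, Elan

A candidate is excluded only if no genotype consistent with his phenotype could produce a type O, Rh-positive child with a type A, Rh-positive mother.
Anders (type AB, Rh+): no genotype consistent with that phenotype can produce a type-O Rh+ child with a type-A mother.
Elan (type AB, Rh-): no genotype consistent with that phenotype can produce a type-O Rh+ child with a type-A mother.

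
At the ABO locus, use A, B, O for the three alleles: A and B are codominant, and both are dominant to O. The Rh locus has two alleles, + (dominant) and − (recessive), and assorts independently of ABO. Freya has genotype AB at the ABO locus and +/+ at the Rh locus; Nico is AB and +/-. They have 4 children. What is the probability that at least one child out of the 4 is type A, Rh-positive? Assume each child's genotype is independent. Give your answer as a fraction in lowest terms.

175/256

ABO cross AB × AB → 1/4 A, 1/4 B, 1/2 AB.
Rh cross +/+ × +/- → 1 Rh+; so P(type A, Rh-positive) = 1/4 × 1 = 1/4 per child.
P(none) = (3/4)^4 = 81/256; P(at least one) = 1 − 81/256 = 175/256.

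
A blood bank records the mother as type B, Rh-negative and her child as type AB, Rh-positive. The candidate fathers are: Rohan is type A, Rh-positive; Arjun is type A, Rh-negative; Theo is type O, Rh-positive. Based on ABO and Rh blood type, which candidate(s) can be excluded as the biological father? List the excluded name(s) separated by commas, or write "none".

Arjun, Theo

A candidate is excluded only if no genotype consistent with his phenotype could produce a type AB, Rh-positive child with a type B, Rh-negative mother.
Arjun (type A, Rh-): no genotype consistent with that phenotype can produce a type-AB Rh+ child with a type-B mother.
Theo (type O, Rh+): no genotype consistent with that phenotype can produce a type-AB Rh+ child with a type-B mother.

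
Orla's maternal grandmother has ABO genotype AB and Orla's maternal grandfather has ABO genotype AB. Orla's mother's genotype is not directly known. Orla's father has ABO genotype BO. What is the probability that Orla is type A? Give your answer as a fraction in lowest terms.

1/4

Orla's mother's ABO genotype from AB × AB: 1/4 AA, 1/2 AB, 1/4 BB.
Crossing each possibility with the father BO and summing P(type A): 1/4·1/2 + 1/2·1/4 + 1/4·0 = 1/4.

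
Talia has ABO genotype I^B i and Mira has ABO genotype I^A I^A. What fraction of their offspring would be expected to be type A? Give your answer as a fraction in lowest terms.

1/2

ABO cross I^B i × I^A I^A → offspring phenotypes: 1/2 A, 1/2 AB.
So P(type A) = 1/2.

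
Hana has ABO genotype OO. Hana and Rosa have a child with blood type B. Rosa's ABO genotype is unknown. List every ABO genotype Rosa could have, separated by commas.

AB, BB, BO

For each candidate genotype of Rosa, check whether crossing it with OO can produce every observed child phenotype.
  AA → possible child types {A} ✗
  AB → possible child types {A, B} ✓
  AO → possible child types {O, A} ✗
  BB → possible child types {B} ✓
  BO → possible child types {O, B} ✓
  OO → possible child types {O} ✗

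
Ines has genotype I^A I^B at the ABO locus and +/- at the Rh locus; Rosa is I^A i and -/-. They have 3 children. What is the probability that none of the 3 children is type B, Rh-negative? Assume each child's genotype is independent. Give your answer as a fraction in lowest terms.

ABO cross I^A I^B × I^A i → 1/2 A, 1/4 B, 1/4 AB.
Rh cross +/- × -/- → 1/2 Rh+, 1/2 Rh-; so P(type B, Rh-negative) = 1/4 × 1/2 = 1/8 per child.
P(not type B, Rh-negative) = 7/8 for one child; (7/8)^3 = 343/512.

343/512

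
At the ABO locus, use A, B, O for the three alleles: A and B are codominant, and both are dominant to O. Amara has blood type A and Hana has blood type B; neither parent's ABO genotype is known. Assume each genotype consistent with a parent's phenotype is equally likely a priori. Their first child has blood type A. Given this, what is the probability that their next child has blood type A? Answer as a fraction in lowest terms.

Possible genotypes: Amara ∈ {AA, AO}; Hana ∈ {BB, BO}.
Weight each parental genotype pair by prior × P(type-A child):
  AA × BO: posterior weight 2/3; P(next child type A) = 1/2.
  AO × BO: posterior weight 1/3; P(next child type A) = 1/4.
Weighted sum = 5/12.

5/12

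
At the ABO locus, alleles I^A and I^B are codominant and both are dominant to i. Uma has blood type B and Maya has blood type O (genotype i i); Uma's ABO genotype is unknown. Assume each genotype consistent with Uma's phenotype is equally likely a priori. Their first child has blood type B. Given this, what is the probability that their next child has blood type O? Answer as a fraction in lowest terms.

Possible genotypes: Uma ∈ {I^B I^B, I^B i}; Maya ∈ {i i}.
Weight each parental genotype pair by prior × P(type-B child):
  I^B I^B × i i: posterior weight 2/3; P(next child type O) = 0.
  I^B i × i i: posterior weight 1/3; P(next child type O) = 1/2.
Weighted sum = 1/6.

1/6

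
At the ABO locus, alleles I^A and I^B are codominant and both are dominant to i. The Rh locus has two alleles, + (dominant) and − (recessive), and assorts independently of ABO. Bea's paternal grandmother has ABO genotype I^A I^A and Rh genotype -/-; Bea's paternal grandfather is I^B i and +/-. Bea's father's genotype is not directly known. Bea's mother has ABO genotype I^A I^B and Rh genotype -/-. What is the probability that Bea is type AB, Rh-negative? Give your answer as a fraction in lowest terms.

9/32

Bea's father's ABO genotype from I^A I^A × I^B i: 1/2 I^A I^B, 1/2 I^A i.
Crossing each possibility with the mother I^A I^B and summing P(type AB): 1/2·1/2 + 1/2·1/4 = 3/8.
Similarly for Rh via the father's Rh distribution: P(Rh-) = 3/4.
Independent loci: 3/8 × 3/4 = 9/32.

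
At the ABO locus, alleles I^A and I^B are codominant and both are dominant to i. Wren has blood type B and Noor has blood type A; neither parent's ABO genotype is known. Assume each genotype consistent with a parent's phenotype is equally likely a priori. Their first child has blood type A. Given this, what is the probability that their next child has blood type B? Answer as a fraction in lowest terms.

1/12

Possible genotypes: Wren ∈ {I^B I^B, I^B i}; Noor ∈ {I^A I^A, I^A i}.
Weight each parental genotype pair by prior × P(type-A child):
  I^B i × I^A I^A: posterior weight 2/3; P(next child type B) = 0.
  I^B i × I^A i: posterior weight 1/3; P(next child type B) = 1/4.
Weighted sum = 1/12.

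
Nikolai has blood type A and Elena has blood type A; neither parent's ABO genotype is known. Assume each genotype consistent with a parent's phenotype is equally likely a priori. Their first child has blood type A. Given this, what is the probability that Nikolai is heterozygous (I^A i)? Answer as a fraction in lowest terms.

7/15

Possible genotypes: Nikolai ∈ {I^A I^A, I^A i}; Elena ∈ {I^A I^A, I^A i}.
Weight each parental genotype pair by prior × P(type-A child):
  I^A I^A × I^A I^A: posterior weight 4/15.
  I^A I^A × I^A i: posterior weight 4/15.
  I^A i × I^A I^A: posterior weight 4/15.
  I^A i × I^A i: posterior weight 1/5.
Sum the posterior weight over pairs where Nikolai is I^A i: 7/15.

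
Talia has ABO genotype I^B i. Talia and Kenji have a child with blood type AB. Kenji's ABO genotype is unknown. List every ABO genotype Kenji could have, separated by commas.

For each candidate genotype of Kenji, check whether crossing it with I^B i can produce every observed child phenotype.
  I^A I^A → possible child types {A, AB} ✓
  I^A I^B → possible child types {A, B, AB} ✓
  I^A i → possible child types {O, A, B, AB} ✓
  I^B I^B → possible child types {B} ✗
  I^B i → possible child types {O, B} ✗
  i i → possible child types {O, B} ✗

I^A I^A, I^A I^B, I^A i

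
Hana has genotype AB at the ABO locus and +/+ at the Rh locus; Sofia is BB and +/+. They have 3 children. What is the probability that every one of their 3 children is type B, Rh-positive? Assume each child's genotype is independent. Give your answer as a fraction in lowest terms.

1/8

ABO cross AB × BB → 1/2 B, 1/2 AB.
Rh cross +/+ × +/+ → 1 Rh+; so P(type B, Rh-positive) = 1/2 × 1 = 1/2 per child.
All 3 independent: (1/2)^3 = 1/8.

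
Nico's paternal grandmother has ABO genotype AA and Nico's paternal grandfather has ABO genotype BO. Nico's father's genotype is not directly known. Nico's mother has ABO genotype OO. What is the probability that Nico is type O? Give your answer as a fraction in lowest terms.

1/4

Nico's father's ABO genotype from AA × BO: 1/2 AB, 1/2 AO.
Crossing each possibility with the mother OO and summing P(type O): 1/2·0 + 1/2·1/2 = 1/4.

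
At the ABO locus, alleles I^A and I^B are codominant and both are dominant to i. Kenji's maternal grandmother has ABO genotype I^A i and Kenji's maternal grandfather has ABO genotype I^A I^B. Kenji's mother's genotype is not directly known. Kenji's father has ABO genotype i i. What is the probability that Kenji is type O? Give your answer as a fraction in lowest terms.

1/4

Kenji's mother's ABO genotype from I^A i × I^A I^B: 1/4 I^A I^A, 1/4 I^A I^B, 1/4 I^A i, 1/4 I^B i.
Crossing each possibility with the father i i and summing P(type O): 1/4·0 + 1/4·0 + 1/4·1/2 + 1/4·1/2 = 1/4.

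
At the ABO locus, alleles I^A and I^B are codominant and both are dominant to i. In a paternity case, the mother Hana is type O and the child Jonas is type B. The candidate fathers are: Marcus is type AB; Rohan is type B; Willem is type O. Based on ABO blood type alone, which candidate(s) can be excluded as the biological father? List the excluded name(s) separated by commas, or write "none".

Willem

A candidate is excluded only if no genotype consistent with his phenotype could produce a type B child with a type O mother.
Willem (type O): no genotype consistent with that phenotype can produce a type-B child with a type-O mother.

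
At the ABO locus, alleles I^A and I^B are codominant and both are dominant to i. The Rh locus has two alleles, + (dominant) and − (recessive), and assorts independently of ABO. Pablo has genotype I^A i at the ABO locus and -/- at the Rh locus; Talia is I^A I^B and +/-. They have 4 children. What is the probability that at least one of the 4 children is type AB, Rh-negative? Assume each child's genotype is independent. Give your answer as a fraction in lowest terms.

1695/4096

ABO cross I^A i × I^A I^B → 1/2 A, 1/4 B, 1/4 AB.
Rh cross -/- × +/- → 1/2 Rh+, 1/2 Rh-; so P(type AB, Rh-negative) = 1/4 × 1/2 = 1/8 per child.
P(none) = (7/8)^4 = 2401/4096; P(at least one) = 1 − 2401/4096 = 1695/4096.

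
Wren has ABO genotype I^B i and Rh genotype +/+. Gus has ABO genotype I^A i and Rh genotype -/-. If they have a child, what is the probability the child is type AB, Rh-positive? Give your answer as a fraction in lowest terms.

1/4

ABO cross I^B i × I^A i → offspring phenotypes: 1/4 O, 1/4 A, 1/4 B, 1/4 AB.
Rh cross +/+ × -/- → 1 Rh+.
Independent loci: P(type AB, Rh-positive) = 1/4 × 1 = 1/4.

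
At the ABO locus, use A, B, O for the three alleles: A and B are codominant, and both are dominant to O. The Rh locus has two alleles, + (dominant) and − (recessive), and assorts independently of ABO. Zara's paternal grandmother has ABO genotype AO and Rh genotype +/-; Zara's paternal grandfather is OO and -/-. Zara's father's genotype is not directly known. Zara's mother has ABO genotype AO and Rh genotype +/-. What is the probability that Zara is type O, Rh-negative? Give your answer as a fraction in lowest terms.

Zara's father's ABO genotype from AO × OO: 1/2 AO, 1/2 OO.
Crossing each possibility with the mother AO and summing P(type O): 1/2·1/4 + 1/2·1/2 = 3/8.
Similarly for Rh via the father's Rh distribution: P(Rh-) = 3/8.
Independent loci: 3/8 × 3/8 = 9/64.

9/64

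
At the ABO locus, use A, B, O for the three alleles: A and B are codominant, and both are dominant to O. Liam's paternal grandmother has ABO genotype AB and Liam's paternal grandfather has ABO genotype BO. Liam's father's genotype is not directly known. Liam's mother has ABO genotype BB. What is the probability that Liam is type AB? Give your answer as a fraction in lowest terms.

1/4

Liam's father's ABO genotype from AB × BO: 1/4 AB, 1/4 AO, 1/4 BB, 1/4 BO.
Crossing each possibility with the mother BB and summing P(type AB): 1/4·1/2 + 1/4·1/2 + 1/4·0 + 1/4·0 = 1/4.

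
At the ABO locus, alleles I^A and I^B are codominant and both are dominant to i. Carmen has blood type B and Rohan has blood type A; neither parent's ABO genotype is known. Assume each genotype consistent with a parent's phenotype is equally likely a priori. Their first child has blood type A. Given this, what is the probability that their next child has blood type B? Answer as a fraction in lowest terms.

1/12

Possible genotypes: Carmen ∈ {I^B I^B, I^B i}; Rohan ∈ {I^A I^A, I^A i}.
Weight each parental genotype pair by prior × P(type-A child):
  I^B i × I^A I^A: posterior weight 2/3; P(next child type B) = 0.
  I^B i × I^A i: posterior weight 1/3; P(next child type B) = 1/4.
Weighted sum = 1/12.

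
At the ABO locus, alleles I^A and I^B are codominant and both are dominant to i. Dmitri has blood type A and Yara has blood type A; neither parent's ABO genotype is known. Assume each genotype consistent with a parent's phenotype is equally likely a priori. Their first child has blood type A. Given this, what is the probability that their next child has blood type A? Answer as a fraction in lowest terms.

Possible genotypes: Dmitri ∈ {I^A I^A, I^A i}; Yara ∈ {I^A I^A, I^A i}.
Weight each parental genotype pair by prior × P(type-A child):
  I^A I^A × I^A I^A: posterior weight 4/15; P(next child type A) = 1.
  I^A I^A × I^A i: posterior weight 4/15; P(next child type A) = 1.
  I^A i × I^A I^A: posterior weight 4/15; P(next child type A) = 1.
  I^A i × I^A i: posterior weight 1/5; P(next child type A) = 3/4.
Weighted sum = 19/20.

19/20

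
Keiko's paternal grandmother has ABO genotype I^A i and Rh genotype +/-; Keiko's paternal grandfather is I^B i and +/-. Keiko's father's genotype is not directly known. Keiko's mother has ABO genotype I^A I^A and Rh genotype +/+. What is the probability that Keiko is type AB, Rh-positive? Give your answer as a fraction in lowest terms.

1/4

Keiko's father's ABO genotype from I^A i × I^B i: 1/4 I^A I^B, 1/4 I^A i, 1/4 I^B i, 1/4 i i.
Crossing each possibility with the mother I^A I^A and summing P(type AB): 1/4·1/2 + 1/4·0 + 1/4·1/2 + 1/4·0 = 1/4.
Similarly for Rh via the father's Rh distribution: P(Rh+) = 1.
Independent loci: 1/4 × 1 = 1/4.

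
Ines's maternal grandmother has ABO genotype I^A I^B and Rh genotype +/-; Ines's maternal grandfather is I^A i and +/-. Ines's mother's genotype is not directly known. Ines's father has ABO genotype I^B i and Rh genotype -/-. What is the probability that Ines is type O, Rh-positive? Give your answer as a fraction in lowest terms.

1/16

Ines's mother's ABO genotype from I^A I^B × I^A i: 1/4 I^A I^A, 1/4 I^A I^B, 1/4 I^A i, 1/4 I^B i.
Crossing each possibility with the father I^B i and summing P(type O): 1/4·0 + 1/4·0 + 1/4·1/4 + 1/4·1/4 = 1/8.
Similarly for Rh via the mother's Rh distribution: P(Rh+) = 1/2.
Independent loci: 1/8 × 1/2 = 1/16.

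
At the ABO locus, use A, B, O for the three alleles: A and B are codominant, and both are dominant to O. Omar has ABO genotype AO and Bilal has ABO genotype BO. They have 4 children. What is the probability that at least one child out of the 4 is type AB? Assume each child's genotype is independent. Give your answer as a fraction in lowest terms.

ABO cross AO × BO → 1/4 O, 1/4 A, 1/4 B, 1/4 AB.
So P(type AB) = 1/4 per child.
P(none) = (3/4)^4 = 81/256; P(at least one) = 1 − 81/256 = 175/256.

175/256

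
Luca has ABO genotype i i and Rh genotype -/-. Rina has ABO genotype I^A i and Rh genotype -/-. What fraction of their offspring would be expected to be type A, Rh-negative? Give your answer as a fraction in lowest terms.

ABO cross i i × I^A i → offspring phenotypes: 1/2 O, 1/2 A.
Rh cross -/- × -/- → 1 Rh-.
Independent loci: P(type A, Rh-negative) = 1/2 × 1 = 1/2.

1/2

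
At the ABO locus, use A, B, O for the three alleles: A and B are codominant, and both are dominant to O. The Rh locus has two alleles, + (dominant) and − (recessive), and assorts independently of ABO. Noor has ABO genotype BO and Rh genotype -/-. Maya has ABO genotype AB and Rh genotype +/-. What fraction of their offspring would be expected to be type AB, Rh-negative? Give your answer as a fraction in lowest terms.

1/8

ABO cross BO × AB → offspring phenotypes: 1/4 A, 1/2 B, 1/4 AB.
Rh cross -/- × +/- → 1/2 Rh+, 1/2 Rh-.
Independent loci: P(type AB, Rh-negative) = 1/4 × 1/2 = 1/8.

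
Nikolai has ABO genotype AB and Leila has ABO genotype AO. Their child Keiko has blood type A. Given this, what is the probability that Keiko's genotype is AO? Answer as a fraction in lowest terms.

Cross AB × AO → 1/4 AA, 1/4 AB, 1/4 AO, 1/4 BO.
Type-A genotypes among offspring: AA (1/4), AO (1/4); total 1/2.
P(AO | type A) = (1/4) / (1/2) = 1/2.

1/2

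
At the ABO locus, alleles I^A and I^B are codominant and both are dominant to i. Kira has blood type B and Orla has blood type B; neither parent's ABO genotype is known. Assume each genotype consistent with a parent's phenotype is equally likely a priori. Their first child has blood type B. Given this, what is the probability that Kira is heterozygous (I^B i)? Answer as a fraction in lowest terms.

7/15

Possible genotypes: Kira ∈ {I^B I^B, I^B i}; Orla ∈ {I^B I^B, I^B i}.
Weight each parental genotype pair by prior × P(type-B child):
  I^B I^B × I^B I^B: posterior weight 4/15.
  I^B I^B × I^B i: posterior weight 4/15.
  I^B i × I^B I^B: posterior weight 4/15.
  I^B i × I^B i: posterior weight 1/5.
Sum the posterior weight over pairs where Kira is I^B i: 7/15.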